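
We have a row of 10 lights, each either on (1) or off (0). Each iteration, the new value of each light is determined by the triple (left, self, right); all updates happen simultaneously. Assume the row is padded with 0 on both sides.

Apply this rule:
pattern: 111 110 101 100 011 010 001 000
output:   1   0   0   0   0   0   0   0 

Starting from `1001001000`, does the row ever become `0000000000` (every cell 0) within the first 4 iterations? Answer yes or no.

yes

0000000000
all cells are 0 at iteration 1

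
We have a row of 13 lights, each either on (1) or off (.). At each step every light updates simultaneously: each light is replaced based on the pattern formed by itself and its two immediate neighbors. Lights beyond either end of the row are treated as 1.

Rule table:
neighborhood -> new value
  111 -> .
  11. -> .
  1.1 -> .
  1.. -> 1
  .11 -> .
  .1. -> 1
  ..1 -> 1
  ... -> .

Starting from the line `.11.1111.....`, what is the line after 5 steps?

...11...11...

........1...1
1......111.1.
.1....1....1.
.11..111..11.
...11...11...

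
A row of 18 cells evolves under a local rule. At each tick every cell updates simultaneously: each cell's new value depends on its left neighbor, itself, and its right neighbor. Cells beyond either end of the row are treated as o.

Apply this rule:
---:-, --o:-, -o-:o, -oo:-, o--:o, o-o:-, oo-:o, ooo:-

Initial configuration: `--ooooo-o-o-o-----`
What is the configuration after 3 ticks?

o-----o-o-o-oo----
oo----o-o-o--oo---
-oo---o-o-oo--oo--

-oo---o-o-oo--oo--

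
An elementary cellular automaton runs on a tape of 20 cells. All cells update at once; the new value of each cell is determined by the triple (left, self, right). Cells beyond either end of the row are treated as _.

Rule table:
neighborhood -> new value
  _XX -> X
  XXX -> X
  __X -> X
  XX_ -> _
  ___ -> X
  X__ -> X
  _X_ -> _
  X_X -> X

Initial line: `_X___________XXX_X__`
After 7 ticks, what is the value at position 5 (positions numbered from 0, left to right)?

X_XXXXXXXXXXXXX_X_XX
_XXXXXXXXXXXXX_X_XX_
XXXXXXXXXXXXX_X_XX_X
XXXXXXXXXXXX_X_XX_X_
XXXXXXXXXXX_X_XX_X_X
XXXXXXXXXX_X_XX_X_X_
XXXXXXXXX_X_XX_X_X_X
position 5 holds X

X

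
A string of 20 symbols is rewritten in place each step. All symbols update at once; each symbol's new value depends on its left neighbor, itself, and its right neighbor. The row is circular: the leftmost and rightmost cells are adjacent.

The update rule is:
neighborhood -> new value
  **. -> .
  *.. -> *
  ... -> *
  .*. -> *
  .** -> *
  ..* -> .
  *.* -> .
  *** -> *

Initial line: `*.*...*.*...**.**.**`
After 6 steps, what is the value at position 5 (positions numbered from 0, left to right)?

.

..***.*.***.*..*..**
*.**..*.**..**.**.*.
*.*.*.*.*.*.*..*..*.
*.*.*.*.*.*.**.**.*.
*.*.*.*.*.*.*..*..*.  (repeats step 3; period 2)
step 6: *.*.*.*.*.*.**.**.*.
position 5 holds .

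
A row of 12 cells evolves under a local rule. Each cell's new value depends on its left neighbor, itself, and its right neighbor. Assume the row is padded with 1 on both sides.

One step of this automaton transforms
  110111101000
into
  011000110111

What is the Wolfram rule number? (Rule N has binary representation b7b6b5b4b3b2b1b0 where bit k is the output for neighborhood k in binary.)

115

position 0: 111 → 0  (bit 7 = 0)
position 1: 110 → 1  (bit 6 = 1)
position 2: 101 → 1  (bit 5 = 1)
position 9: 100 → 1  (bit 4 = 1)
position 3: 011 → 0  (bit 3 = 0)
position 8: 010 → 0  (bit 2 = 0)
position 11: 001 → 1  (bit 1 = 1)
position 10: 000 → 1  (bit 0 = 1)
bits b7..b0 = 01110011 = 115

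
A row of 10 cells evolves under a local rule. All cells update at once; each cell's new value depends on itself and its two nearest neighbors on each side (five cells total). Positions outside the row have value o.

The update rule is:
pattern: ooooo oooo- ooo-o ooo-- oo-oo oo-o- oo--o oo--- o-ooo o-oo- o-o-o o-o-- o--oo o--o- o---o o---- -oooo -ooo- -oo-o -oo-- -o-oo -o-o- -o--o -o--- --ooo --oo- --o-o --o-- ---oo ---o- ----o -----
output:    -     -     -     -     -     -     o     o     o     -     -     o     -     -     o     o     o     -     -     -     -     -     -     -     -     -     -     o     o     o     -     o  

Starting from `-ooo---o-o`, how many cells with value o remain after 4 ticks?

1

-o--ooo--o
-o-----o--
-o-oo-oo--
--------o-
count of o: 1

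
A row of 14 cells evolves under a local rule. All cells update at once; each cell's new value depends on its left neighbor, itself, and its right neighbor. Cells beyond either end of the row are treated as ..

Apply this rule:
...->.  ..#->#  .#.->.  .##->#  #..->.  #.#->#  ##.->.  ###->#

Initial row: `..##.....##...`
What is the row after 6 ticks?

...##.........

tick 1: .##.....##....
tick 2: ##.....##.....
tick 3: #.....##......
tick 4: .....##.......
tick 5: ....##........
tick 6: ...##.........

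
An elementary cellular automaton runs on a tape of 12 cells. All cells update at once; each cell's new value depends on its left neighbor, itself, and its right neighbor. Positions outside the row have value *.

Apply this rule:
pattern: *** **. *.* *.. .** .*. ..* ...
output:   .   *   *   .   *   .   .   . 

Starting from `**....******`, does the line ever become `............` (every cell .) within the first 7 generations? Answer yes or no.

.*....*.....
*...........
*...........  (fixed point — unchanged through generation 7)
generation 7 is *..........., still not uniform .

no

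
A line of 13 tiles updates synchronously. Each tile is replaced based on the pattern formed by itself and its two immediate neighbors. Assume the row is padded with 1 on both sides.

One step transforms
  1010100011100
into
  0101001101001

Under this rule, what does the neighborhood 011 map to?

At position 8 the neighborhood is 011; the next row has 0 there.

0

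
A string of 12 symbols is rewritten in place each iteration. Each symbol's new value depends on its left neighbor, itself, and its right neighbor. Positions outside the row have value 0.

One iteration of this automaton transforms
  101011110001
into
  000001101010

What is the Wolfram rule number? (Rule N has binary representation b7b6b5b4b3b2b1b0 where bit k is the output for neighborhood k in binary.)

position 5: 111 → 1  (bit 7 = 1)
position 7: 110 → 0  (bit 6 = 0)
position 1: 101 → 0  (bit 5 = 0)
position 8: 100 → 1  (bit 4 = 1)
position 4: 011 → 0  (bit 3 = 0)
position 0: 010 → 0  (bit 2 = 0)
position 10: 001 → 1  (bit 1 = 1)
position 9: 000 → 0  (bit 0 = 0)
bits b7..b0 = 10010010 = 146

146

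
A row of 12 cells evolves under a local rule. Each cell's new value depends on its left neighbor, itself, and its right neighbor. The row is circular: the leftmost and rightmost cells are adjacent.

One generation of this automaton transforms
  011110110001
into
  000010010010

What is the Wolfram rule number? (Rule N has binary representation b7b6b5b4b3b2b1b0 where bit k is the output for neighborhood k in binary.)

66

position 2: 111 → 0  (bit 7 = 0)
position 4: 110 → 1  (bit 6 = 1)
position 0: 101 → 0  (bit 5 = 0)
position 8: 100 → 0  (bit 4 = 0)
position 1: 011 → 0  (bit 3 = 0)
position 11: 010 → 0  (bit 2 = 0)
position 10: 001 → 1  (bit 1 = 1)
position 9: 000 → 0  (bit 0 = 0)
bits b7..b0 = 01000010 = 66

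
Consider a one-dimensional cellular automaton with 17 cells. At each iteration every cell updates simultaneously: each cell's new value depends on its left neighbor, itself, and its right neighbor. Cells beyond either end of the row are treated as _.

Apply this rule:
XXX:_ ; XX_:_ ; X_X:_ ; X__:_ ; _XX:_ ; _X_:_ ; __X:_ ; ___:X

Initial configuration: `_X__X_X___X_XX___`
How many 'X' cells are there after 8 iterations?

________X______XX
XXXXXXX___XXXX___
________X______XX  (repeats iteration 1; period 2)
iteration 8: XXXXXXX___XXXX___
count of X: 11

11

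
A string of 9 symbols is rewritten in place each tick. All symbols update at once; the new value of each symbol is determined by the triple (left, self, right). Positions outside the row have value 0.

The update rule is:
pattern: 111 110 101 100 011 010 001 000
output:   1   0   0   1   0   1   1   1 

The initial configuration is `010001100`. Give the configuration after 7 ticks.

111110011
011101100
101000011
101111100
100111011
111010000
010011111

010011111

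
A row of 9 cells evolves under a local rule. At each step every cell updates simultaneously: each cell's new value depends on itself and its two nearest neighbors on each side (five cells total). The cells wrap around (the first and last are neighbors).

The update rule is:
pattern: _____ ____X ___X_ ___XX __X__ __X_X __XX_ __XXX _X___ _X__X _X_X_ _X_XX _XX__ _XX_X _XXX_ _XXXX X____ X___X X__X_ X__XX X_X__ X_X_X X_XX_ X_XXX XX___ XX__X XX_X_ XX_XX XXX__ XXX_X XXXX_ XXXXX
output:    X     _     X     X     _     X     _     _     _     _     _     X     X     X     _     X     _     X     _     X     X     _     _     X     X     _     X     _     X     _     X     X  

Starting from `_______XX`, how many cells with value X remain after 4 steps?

2

X_XXX_X_X
X_X__X_X_
__X__X___
_X______X
count of X: 2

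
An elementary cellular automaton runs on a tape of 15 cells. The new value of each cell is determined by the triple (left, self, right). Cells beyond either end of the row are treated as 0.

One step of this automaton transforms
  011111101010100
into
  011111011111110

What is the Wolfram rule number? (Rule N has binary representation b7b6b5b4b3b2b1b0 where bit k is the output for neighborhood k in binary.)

position 2: 111 → 1  (bit 7 = 1)
position 6: 110 → 0  (bit 6 = 0)
position 7: 101 → 1  (bit 5 = 1)
position 13: 100 → 1  (bit 4 = 1)
position 1: 011 → 1  (bit 3 = 1)
position 8: 010 → 1  (bit 2 = 1)
position 0: 001 → 0  (bit 1 = 0)
position 14: 000 → 0  (bit 0 = 0)
bits b7..b0 = 10111100 = 188

188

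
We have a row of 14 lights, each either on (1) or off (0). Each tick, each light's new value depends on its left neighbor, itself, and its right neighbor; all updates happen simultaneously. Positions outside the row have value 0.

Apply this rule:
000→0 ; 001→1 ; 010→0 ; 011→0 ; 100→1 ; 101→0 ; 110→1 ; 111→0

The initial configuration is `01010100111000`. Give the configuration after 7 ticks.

00101010100001

tick 1: 10000011001100
tick 2: 01000101110110
tick 3: 10101000010011
tick 4: 00000100101101
tick 5: 00001011000100
tick 6: 00010001101010
tick 7: 00101010100001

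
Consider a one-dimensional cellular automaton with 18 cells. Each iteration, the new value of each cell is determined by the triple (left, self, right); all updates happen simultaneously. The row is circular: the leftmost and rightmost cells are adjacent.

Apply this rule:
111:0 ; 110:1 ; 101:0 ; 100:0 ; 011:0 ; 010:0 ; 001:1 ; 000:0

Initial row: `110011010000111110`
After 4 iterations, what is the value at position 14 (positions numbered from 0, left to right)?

0

010101000001000010
100000000010000100
000000000100001001
000000001000010010
position 14 holds 0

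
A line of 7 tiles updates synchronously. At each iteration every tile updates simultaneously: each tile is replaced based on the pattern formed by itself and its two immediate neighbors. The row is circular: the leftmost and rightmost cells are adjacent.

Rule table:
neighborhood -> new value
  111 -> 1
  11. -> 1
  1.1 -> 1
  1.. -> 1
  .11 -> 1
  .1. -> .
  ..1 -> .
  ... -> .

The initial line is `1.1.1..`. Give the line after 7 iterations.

iteration 1: .1.1.1.
iteration 2: ..1.1.1
iteration 3: 1..1.1.
iteration 4: .1..1.1
iteration 5: 1.1..1.
iteration 6: .1.1..1
iteration 7: 1.1.1..

1.1.1..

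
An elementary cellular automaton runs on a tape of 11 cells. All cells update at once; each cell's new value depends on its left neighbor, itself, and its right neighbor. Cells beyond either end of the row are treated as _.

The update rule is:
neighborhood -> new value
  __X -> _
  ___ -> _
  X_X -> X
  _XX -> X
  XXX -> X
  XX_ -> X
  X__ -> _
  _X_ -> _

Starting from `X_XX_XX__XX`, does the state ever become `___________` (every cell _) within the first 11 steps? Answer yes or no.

no

step 1: _XXXXXX__XX
step 2: _XXXXXX__XX  (fixed point — unchanged through step 11)
step 11 is _XXXXXX__XX, still not uniform _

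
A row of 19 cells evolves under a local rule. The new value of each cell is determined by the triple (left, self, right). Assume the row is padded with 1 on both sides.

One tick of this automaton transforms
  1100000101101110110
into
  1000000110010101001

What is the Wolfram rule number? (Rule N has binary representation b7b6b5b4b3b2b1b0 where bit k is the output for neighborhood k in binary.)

164

position 0: 111 → 1  (bit 7 = 1)
position 1: 110 → 0  (bit 6 = 0)
position 8: 101 → 1  (bit 5 = 1)
position 2: 100 → 0  (bit 4 = 0)
position 9: 011 → 0  (bit 3 = 0)
position 7: 010 → 1  (bit 2 = 1)
position 6: 001 → 0  (bit 1 = 0)
position 3: 000 → 0  (bit 0 = 0)
bits b7..b0 = 10100100 = 164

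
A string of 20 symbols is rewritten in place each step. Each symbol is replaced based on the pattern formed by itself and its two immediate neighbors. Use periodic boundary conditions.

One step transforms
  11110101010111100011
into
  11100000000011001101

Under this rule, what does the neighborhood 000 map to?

At position 16 the neighborhood is 000; the next row has 1 there.

1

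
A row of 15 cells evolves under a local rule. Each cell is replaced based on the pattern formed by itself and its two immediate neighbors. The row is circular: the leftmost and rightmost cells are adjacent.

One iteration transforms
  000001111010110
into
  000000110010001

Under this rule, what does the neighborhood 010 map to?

At position 10 the neighborhood is 010; the next row has 1 there.

1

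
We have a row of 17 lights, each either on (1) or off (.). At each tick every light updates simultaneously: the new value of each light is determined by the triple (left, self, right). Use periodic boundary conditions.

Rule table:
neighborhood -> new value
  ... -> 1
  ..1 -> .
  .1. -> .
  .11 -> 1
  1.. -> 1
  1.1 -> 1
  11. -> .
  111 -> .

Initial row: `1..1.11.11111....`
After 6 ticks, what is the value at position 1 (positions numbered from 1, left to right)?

1

.1..11.11....111.
..1.1.11.111.1..1
1..1.11.11..1.1..
.1..11.11.1..1.1.
..1.1.11.1.1..1.1
1..1.11.1.1.1..1.
position 1 holds 1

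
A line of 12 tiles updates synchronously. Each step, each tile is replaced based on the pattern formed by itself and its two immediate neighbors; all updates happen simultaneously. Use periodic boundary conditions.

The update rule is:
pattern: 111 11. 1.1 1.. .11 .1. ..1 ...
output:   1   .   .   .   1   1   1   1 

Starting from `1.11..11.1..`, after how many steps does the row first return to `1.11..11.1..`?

12

1.1..11..1.1
..1.11..11.1
.11.1..11..1
.1..1.11..11
.1.11.1..11.
11.1..1.11..
1..1.11.1..1
..11.1..1.11
.11..1.11.1.
11..11.1..1.
1..11..1.11.
1.11..11.1..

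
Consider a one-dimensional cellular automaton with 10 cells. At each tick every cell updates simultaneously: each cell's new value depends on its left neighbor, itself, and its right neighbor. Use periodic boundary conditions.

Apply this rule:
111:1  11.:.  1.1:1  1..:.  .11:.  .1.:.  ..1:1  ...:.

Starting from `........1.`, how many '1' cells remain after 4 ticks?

1

.......1..
......1...
.....1....
....1.....
count of 1: 1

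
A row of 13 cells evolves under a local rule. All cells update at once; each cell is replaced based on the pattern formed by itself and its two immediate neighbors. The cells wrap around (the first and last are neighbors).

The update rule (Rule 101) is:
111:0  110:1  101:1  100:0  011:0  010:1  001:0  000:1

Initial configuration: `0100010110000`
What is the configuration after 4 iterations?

0101011010111
1111101111001
0000110001000
1110010101011

1110010101011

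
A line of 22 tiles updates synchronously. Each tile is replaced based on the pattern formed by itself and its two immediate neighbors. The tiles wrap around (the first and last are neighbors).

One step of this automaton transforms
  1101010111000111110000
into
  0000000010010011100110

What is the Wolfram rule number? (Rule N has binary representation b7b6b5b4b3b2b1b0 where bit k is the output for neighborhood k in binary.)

position 8: 111 → 1  (bit 7 = 1)
position 1: 110 → 0  (bit 6 = 0)
position 2: 101 → 0  (bit 5 = 0)
position 10: 100 → 0  (bit 4 = 0)
position 0: 011 → 0  (bit 3 = 0)
position 3: 010 → 0  (bit 2 = 0)
position 12: 001 → 0  (bit 1 = 0)
position 11: 000 → 1  (bit 0 = 1)
bits b7..b0 = 10000001 = 129

129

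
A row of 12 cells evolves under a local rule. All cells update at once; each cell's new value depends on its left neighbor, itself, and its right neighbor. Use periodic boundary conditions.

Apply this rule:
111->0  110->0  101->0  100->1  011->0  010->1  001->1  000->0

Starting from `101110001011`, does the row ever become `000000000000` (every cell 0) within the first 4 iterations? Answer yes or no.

000001011000
000011000100
000100101110
001111100001
iteration 4 is 001111100001, still not uniform 0

no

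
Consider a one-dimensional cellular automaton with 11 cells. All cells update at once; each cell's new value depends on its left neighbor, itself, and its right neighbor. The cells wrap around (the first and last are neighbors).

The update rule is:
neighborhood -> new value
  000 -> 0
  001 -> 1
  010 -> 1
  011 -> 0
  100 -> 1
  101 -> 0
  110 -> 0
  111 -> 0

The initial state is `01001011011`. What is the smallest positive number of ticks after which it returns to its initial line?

01111000000
10000100000
11001110001
00110001010
01001011011

5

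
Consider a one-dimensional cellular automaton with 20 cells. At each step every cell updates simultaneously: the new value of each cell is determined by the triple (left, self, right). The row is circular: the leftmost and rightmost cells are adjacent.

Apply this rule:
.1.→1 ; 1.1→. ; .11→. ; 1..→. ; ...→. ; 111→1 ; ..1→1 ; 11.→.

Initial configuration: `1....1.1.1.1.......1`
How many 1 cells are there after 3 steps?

....11.1.1.1......1.
...1...1.1.1.....11.
..11..11.1.1....1...
count of 1: 7

7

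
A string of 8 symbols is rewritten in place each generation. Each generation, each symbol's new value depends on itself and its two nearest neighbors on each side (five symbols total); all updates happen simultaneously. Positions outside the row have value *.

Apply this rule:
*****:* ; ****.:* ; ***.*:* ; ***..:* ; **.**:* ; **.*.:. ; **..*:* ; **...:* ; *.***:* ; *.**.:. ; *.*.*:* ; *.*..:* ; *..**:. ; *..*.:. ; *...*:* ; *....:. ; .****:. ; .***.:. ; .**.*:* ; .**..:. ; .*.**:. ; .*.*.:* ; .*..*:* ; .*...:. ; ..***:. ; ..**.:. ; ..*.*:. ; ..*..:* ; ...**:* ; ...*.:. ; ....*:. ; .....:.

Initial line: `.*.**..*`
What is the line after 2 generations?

.*.*.**.

.*...*..
.*.*.**.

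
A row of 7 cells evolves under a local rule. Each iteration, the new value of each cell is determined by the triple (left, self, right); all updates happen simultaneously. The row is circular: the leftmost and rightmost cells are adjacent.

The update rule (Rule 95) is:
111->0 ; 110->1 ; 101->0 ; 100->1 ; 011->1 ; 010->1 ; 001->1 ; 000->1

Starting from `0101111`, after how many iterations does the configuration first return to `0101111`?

0101001
0101111

2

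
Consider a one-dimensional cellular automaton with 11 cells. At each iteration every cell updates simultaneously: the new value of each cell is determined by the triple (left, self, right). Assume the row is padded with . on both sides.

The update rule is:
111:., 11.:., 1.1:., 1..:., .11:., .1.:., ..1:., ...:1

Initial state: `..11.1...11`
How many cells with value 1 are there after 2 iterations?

1......1...
..1111...11
count of 1: 6

6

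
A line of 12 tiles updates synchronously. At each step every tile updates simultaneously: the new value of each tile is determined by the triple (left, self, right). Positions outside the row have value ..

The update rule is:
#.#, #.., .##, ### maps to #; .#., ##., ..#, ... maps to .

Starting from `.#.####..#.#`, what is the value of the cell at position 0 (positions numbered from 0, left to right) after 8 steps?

..####.#..#.
..###.#.#..#
..##.#.#.#..
..#.#.#.#.#.
...#.#.#.#.#
....#.#.#.#.
.....#.#.#.#
......#.#.#.
position 0 holds .

.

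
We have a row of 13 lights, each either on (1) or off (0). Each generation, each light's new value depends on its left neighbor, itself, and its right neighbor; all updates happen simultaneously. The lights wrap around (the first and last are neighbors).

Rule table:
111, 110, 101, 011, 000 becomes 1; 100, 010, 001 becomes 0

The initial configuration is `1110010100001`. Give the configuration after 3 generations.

1111001101111

generation 1: 1110001001101
generation 2: 1110100001111
generation 3: 1111001101111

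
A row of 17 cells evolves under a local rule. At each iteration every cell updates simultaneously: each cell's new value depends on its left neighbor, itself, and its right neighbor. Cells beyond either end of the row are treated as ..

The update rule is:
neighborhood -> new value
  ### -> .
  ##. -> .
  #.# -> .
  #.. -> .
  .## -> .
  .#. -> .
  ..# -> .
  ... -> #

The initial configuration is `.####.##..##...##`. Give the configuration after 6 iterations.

iteration 1: .............#...
iteration 2: ############...##
iteration 3: .............#...  (repeats iteration 1; period 2)
iteration 6: ############...##

############...##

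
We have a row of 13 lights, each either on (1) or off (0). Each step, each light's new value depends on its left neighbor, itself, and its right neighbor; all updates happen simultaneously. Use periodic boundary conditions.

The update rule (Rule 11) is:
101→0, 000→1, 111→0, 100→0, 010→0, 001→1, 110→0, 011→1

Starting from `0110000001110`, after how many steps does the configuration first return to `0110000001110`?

26

1100111111000
1001100000011
0011001111110
1110011000000
1000110011111
0011100110000
1110001100111
0000111001100
1111100011001
0000001110011
0111111000110
1100000011100
1001111110001
0011000000111
0110011111100
1100110000001
0001100111111
0111001100000
1100011001111
0001110011000
1111000110011
0000011100110
1111110001100
1000000111001
0011111100011
0110000001110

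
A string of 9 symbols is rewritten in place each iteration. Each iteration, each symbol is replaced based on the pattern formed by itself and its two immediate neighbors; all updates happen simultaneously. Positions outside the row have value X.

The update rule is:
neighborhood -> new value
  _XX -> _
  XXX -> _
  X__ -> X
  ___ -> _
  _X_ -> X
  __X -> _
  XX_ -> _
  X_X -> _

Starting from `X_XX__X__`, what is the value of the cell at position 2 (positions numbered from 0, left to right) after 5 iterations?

_

iteration 1: ____X_XX_
iteration 2: X___X____
iteration 3: _X__XX___
iteration 4: _XX___X__
iteration 5: ___X__XX_
position 2 holds _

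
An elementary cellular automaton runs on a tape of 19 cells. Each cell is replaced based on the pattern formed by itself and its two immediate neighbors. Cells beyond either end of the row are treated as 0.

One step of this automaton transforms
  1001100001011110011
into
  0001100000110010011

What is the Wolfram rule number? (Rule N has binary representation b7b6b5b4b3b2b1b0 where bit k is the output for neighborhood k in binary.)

104

position 12: 111 → 0  (bit 7 = 0)
position 4: 110 → 1  (bit 6 = 1)
position 10: 101 → 1  (bit 5 = 1)
position 1: 100 → 0  (bit 4 = 0)
position 3: 011 → 1  (bit 3 = 1)
position 0: 010 → 0  (bit 2 = 0)
position 2: 001 → 0  (bit 1 = 0)
position 6: 000 → 0  (bit 0 = 0)
bits b7..b0 = 01101000 = 104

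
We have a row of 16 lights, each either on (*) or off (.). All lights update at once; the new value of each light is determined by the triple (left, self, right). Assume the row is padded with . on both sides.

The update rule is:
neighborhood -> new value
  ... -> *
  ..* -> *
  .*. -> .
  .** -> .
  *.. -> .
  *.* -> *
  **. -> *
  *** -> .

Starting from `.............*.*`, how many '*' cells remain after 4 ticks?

3

tick 1: *************.*.
tick 2: ............**..
tick 3: ************.*.*
tick 4: ...........**.*.
count of *: 3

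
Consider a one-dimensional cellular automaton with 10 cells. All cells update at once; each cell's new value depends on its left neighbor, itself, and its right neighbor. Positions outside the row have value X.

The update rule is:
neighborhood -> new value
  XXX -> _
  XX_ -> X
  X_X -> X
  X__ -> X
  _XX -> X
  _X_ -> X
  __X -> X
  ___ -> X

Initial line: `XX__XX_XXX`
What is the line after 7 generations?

generation 1: _XXXXXXX__
generation 2: XX_____XXX
generation 3: _XXXXXXX__  (repeats generation 1; period 2)
generation 7: _XXXXXXX__

_XXXXXXX__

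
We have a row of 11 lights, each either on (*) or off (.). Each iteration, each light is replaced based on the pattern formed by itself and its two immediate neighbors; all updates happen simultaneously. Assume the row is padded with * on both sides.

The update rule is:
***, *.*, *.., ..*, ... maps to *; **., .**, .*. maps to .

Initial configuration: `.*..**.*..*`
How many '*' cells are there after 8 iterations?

5

*.**..*.**.
.*..**.*..*  (repeats iteration 0; period 2)
iteration 8: .*..**.*..*
count of *: 5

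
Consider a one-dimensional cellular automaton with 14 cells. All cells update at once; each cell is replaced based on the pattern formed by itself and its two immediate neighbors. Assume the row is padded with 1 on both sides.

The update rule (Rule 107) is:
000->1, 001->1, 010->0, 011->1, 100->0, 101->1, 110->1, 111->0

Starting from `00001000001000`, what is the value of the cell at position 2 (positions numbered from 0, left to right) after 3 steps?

1

step 1: 01110011110011
step 2: 11010110010110
step 3: 01101110101111
position 2 holds 1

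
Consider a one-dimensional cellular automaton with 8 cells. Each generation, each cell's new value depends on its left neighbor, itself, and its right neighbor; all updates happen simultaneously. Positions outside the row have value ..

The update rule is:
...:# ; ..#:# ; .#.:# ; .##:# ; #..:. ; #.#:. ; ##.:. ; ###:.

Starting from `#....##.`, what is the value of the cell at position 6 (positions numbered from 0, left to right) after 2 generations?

#.####..
#.#....#
position 6 holds .

.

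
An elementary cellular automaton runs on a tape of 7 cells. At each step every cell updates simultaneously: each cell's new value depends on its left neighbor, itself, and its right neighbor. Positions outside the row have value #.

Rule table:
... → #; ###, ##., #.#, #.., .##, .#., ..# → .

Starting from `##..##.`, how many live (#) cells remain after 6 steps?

.......
.#####.
.......  (repeats step 1; period 2)
step 6: .#####.
count of #: 5

5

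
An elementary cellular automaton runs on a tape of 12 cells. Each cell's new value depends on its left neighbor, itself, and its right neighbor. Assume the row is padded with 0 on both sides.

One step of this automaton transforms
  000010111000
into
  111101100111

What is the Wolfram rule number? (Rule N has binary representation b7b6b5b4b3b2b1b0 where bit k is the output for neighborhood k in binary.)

position 7: 111 → 0  (bit 7 = 0)
position 8: 110 → 0  (bit 6 = 0)
position 5: 101 → 1  (bit 5 = 1)
position 9: 100 → 1  (bit 4 = 1)
position 6: 011 → 1  (bit 3 = 1)
position 4: 010 → 0  (bit 2 = 0)
position 3: 001 → 1  (bit 1 = 1)
position 0: 000 → 1  (bit 0 = 1)
bits b7..b0 = 00111011 = 59

59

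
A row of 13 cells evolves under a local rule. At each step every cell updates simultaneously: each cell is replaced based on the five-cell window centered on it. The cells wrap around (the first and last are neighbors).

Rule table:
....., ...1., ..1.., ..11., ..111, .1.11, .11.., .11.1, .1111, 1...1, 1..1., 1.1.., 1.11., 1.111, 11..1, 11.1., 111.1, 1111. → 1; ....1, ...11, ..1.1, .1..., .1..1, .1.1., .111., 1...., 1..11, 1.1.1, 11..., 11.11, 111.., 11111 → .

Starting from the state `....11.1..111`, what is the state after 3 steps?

111.1.1.1..1.

step 1: ....1111..1..
step 2: 11..111.111..
step 3: 111.1.1.1..1.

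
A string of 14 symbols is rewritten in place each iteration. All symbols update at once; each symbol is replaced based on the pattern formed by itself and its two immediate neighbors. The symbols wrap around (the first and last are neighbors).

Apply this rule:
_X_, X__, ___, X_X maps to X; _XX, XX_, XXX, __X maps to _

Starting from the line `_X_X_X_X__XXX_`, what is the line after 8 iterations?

_XXXXXXXX____X
X________XXX_X
_XXXXXXX____X_
________XXX_XX
XXXXXXX____X__
_______XXX_XX_
XXXXXX____X__X
______XXX_XX__

______XXX_XX__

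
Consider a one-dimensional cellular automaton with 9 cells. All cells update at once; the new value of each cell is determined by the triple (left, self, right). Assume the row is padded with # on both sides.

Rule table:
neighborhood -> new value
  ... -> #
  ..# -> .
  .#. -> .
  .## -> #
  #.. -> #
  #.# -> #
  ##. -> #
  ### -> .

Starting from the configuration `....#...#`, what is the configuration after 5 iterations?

..##.#.##

###..##.#
..##.####
#.####...
###..###.
..##.#.##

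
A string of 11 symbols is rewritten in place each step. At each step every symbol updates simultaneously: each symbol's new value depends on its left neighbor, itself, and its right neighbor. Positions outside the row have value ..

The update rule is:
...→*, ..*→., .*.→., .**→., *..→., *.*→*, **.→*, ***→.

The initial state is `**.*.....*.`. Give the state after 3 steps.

*...**..*.*

.**..***...
..*....*.**
*...**..*.*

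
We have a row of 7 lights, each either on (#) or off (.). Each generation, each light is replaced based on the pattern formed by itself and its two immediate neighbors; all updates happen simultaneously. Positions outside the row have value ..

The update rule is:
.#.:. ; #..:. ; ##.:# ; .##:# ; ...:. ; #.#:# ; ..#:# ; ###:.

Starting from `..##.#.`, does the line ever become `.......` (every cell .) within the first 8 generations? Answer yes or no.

generation 1: .####..
generation 2: ##..#..
generation 3: ##.#...
generation 4: ###....
generation 5: #.#....
generation 6: .#.....
generation 7: #......
generation 8: .......
all cells are . at generation 8

yes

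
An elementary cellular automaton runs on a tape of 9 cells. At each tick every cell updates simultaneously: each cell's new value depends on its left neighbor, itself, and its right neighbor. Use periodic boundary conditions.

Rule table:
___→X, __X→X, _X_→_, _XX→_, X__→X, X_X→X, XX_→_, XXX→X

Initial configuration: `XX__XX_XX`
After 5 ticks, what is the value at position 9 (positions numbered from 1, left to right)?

X

X_XX__X_X
_X__XX_X_
X_XX__X_X  (repeats tick 1; period 2)
tick 5: X_XX__X_X
position 9 holds X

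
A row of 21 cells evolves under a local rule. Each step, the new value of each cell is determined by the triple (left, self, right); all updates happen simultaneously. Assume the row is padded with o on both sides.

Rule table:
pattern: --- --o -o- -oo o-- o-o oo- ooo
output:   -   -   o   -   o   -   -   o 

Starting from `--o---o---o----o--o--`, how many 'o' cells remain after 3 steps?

7

step 1: o-oo--oo--oo---oo-oo-
step 2: ----o---o---o--------
step 3: o---oo--oo--oo-------
count of o: 7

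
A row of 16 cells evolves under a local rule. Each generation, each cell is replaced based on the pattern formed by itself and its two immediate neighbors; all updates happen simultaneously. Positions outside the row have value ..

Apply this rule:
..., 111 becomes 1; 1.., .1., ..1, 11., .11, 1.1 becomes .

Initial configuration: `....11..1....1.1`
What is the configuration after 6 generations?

generation 1: 111.......11....
generation 2: .1..11111....111
generation 3: .....111..11..1.
generation 4: 1111..1.........
generation 5: .11.....11111111
generation 6: ....111..111111.

....111..111111.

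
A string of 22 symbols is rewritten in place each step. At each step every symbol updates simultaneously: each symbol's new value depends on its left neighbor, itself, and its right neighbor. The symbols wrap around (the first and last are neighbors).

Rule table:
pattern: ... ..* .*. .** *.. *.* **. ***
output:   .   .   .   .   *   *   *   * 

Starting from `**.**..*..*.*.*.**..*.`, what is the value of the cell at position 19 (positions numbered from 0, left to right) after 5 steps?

*

.**.**..*..*.*.*.**..*
*.**.**..*..*.*.*.**..
.*.**.**..*..*.*.*.**.
..*.**.**..*..*.*.*.**
*..*.**.**..*..*.*.*.*
position 19 holds *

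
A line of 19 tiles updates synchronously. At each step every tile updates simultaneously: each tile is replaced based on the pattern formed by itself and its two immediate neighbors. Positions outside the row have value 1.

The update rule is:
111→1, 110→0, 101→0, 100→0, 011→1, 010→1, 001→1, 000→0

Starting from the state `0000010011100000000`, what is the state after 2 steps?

0001100110000000011

0000110111000000001
0001100110000000011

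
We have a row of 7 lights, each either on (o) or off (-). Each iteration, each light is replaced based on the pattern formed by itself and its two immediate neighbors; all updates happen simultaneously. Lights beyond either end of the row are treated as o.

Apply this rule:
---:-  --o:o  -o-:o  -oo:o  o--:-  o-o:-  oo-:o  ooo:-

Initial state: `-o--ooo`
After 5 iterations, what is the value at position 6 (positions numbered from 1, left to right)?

-o-oo--
-o-oo-o
-o-oo-o  (fixed point — unchanged through iteration 5)
position 6 holds -

-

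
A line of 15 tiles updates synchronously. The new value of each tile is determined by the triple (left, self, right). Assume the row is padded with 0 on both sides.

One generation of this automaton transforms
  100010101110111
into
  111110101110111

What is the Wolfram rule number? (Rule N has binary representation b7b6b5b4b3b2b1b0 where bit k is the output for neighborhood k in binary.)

position 9: 111 → 1  (bit 7 = 1)
position 10: 110 → 1  (bit 6 = 1)
position 5: 101 → 0  (bit 5 = 0)
position 1: 100 → 1  (bit 4 = 1)
position 8: 011 → 1  (bit 3 = 1)
position 0: 010 → 1  (bit 2 = 1)
position 3: 001 → 1  (bit 1 = 1)
position 2: 000 → 1  (bit 0 = 1)
bits b7..b0 = 11011111 = 223

223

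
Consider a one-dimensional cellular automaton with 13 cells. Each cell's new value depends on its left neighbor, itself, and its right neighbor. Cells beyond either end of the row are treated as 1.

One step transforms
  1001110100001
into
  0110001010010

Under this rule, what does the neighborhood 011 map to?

At position 3 the neighborhood is 011; the next row has 0 there.

0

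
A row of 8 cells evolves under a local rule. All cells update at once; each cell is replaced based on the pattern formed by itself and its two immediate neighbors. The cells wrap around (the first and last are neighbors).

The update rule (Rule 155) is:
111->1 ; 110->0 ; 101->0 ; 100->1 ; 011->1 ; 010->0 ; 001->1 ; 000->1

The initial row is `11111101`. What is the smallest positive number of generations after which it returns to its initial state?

8

11111001
11110111
11100111
11011111
10011111
01111111
01111110
11111101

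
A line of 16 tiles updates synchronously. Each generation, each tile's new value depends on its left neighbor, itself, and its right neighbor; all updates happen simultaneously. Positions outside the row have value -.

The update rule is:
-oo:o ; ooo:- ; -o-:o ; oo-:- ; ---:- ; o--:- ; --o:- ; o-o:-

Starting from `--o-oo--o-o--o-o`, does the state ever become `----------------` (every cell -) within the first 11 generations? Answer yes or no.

no

--o-o---o-o--o-o
--o-o---o-o--o-o  (fixed point — unchanged through generation 11)
generation 11 is --o-o---o-o--o-o, still not uniform -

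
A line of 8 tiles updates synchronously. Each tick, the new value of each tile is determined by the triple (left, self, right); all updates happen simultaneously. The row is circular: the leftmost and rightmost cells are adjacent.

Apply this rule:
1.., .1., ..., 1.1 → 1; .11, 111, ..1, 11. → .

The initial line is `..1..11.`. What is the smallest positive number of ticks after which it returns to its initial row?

1.11...1
.1..11..
.11...11
1..11...
11...11.
..11...1
1...11.1
.11...1.
...11.11
11...1..
..11.11.
1...1..1
.11.11..
...1..11
11.11...
..1..11.

16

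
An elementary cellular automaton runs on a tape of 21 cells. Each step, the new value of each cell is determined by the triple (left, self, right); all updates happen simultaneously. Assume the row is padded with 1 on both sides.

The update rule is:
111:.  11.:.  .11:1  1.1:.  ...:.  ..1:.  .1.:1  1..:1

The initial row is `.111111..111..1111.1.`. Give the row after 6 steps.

.1.1.1.1.11.1.1.11.1.

.1.....1.1..1.1....1.
.11....1.11.1.11...1.
.1.1...1.1..1.1.1..1.
.1.11..1.11.1.1.11.1.
.1.1.1.1.1..1.1.1..1.
.1.1.1.1.11.1.1.11.1.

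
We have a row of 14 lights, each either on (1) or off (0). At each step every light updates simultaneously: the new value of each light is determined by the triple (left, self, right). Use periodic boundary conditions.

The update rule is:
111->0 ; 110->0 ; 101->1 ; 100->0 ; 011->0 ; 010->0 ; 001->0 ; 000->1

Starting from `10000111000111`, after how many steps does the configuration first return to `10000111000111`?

2

00110000010000
10000111000111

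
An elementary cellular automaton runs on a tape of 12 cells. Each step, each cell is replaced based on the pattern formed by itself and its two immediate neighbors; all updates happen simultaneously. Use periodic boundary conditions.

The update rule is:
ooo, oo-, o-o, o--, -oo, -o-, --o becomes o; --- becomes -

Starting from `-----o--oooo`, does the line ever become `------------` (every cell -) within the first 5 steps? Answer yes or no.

no

o---oooooooo
oo-ooooooooo
oooooooooooo
oooooooooooo  (fixed point — unchanged through step 5)
step 5 is oooooooooooo, still not uniform -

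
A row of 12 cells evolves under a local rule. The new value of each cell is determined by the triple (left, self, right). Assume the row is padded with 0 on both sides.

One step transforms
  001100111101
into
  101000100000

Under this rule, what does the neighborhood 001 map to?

0

At position 1 the neighborhood is 001; the next row has 0 there.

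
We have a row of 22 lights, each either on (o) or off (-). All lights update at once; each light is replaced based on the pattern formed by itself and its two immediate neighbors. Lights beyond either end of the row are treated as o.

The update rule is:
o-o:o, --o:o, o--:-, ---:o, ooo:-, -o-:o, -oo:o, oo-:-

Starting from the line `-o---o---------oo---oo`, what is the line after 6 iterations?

-ooo--oo--oo--------oo

oo-ooo-ooooooooo--ooo-
--oo--oo---------oo--o
-oo--oo--ooooooooo--oo
oo--oo--oo---------oo-
---oo--oo--ooooooooo-o
-ooo--oo--oo--------oo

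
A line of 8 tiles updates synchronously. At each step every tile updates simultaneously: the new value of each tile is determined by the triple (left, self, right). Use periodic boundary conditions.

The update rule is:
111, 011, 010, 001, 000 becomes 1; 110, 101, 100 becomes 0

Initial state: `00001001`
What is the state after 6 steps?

00110011

01111011
01110010
11100110
11001100
10011001
00110011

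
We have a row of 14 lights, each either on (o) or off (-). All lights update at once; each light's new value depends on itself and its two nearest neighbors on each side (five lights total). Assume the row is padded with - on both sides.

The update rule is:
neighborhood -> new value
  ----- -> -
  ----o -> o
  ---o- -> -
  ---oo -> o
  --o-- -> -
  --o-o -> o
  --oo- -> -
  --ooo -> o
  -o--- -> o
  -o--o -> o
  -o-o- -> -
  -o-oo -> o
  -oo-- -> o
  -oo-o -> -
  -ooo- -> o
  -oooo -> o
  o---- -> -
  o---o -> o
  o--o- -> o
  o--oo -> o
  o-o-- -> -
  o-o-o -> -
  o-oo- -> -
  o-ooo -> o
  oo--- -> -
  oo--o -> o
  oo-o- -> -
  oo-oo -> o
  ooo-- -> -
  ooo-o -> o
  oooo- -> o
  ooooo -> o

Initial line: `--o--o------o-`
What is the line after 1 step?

o--oo-o---o--o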